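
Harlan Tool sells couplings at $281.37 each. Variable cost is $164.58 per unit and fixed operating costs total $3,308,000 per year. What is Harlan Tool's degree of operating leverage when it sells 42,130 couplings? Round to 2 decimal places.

Total contribution margin = 42,130 × $116.79 = $4,920,362.70.
EBIT = $4,920,362.70 − $3,308,000 = $1,612,362.70.
DOL = contribution ÷ EBIT = $4,920,362.70 ÷ $1,612,362.70 = 3.0516.

3.05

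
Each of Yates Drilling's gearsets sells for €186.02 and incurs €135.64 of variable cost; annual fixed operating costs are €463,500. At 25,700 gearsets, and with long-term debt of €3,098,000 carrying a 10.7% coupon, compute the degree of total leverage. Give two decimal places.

2.59

At 25,700 units, contribution = 25,700 × €50.38 = €1,294,766.00.
EBIT = €1,294,766.00 − €463,500 = €831,266.00. Interest = €331,486.00, so EBIT − I = €499,780.00.
DCL = contribution ÷ (EBIT − I) = €1,294,766.00 ÷ €499,780.00 = 2.5907.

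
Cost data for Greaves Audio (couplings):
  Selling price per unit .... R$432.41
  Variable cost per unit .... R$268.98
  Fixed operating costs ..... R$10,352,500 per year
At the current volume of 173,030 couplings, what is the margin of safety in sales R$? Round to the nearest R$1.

Contribution margin per unit = R$432.41 − R$268.98 = R$163.43. Break-even units = R$10,352,500 ÷ R$163.43 = 63,345.16; break-even revenue = 63,345.16 × R$432.41 = R$27,391,081.96.
Current sales = 173,030 × R$432.41 = R$74,819,902.30.
Margin of safety = R$74,819,902.30 − R$27,391,081.96 = R$47,428,820.

R$47,428,820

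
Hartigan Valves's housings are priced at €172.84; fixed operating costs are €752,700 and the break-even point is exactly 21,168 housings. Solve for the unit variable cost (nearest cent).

€137.28

At break-even, FC = Q × (P − VC), so P − VC = €752,700 ÷ 21,168 = €35.5584.
Hence VC = price − CM = €172.84 − €35.5584 = €137.28.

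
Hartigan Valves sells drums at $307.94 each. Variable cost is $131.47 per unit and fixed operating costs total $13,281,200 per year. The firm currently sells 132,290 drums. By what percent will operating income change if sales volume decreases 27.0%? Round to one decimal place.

At 132,290 units, contribution = 132,290 × $176.47 = $23,345,216.30.
Operating income = contribution − fixed costs = $23,345,216.30 − $13,281,200 = $10,064,016.30.
DOL = contribution ÷ EBIT = $23,345,216.30 ÷ $10,064,016.30 = 2.3197.
%ΔEBIT = DOL × %ΔSales = 2.3197 × -27.0% = -62.6%.

-62.6%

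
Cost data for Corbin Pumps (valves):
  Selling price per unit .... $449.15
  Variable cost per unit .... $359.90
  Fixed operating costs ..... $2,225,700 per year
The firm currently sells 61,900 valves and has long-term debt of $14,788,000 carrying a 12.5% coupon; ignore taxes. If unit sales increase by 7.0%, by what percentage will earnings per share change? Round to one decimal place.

Contribution at this volume is 61,900 × $89.25 = $5,524,575.00.
Subtracting fixed costs: EBIT = $5,524,575.00 − $2,225,700 = $3,298,875.00.
Interest = $1,848,500.00, so EBIT − I = $1,450,375.00.
DCL = total CM / (EBIT − I) = $5,524,575.00 / $1,450,375.00 = 3.8091.
%ΔEPS = DCL × %ΔSales = 3.8091 × +7.0% = +26.7%.

+26.7%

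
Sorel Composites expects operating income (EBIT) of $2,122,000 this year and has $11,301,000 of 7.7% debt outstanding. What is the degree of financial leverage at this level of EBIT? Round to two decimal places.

1.70

Interest = $870,177.00.
DFL = EBIT ÷ (EBIT − I) = $2,122,000 ÷ ($2,122,000 − $870,177.00) = $2,122,000 ÷ $1,251,823.00 = 1.6951.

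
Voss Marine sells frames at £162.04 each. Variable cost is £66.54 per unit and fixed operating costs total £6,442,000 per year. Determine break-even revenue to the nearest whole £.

£10,930,489

CM per unit = £162.04 − £66.54 = £95.50; CM ratio = £95.50 / £162.04 = 0.5894.
Break-even sales = FC ÷ CM ratio = £6,442,000 × £162.04 / £95.50 = £10,930,489.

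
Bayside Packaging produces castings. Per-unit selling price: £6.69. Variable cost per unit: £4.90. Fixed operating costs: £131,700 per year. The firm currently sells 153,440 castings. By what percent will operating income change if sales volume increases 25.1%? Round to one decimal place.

+48.2%

Contribution at this volume is 153,440 × £1.79 = £274,657.60.
EBIT = £274,657.60 − £131,700 = £142,957.60.
DOL = contribution ÷ EBIT = £274,657.60 ÷ £142,957.60 = 1.9213.
So EBIT moves 1.9213 × (+25.1%) = +48.2%.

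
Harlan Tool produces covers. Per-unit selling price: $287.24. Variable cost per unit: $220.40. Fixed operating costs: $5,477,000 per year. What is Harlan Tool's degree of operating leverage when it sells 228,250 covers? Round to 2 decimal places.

At 228,250 units, contribution = 228,250 × $66.84 = $15,256,230.00.
Operating income = contribution − fixed costs = $15,256,230.00 − $5,477,000 = $9,779,230.00.
Degree of operating leverage = $15,256,230.00 / $9,779,230.00 = 1.5601.

1.56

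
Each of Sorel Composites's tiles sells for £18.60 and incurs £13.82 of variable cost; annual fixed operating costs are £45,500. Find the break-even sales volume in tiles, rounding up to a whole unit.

9,519 tiles

Contribution margin per unit = £18.60 − £13.82 = £4.78.
Break-even volume = fixed costs ÷ CM per unit = £45,500 ÷ £4.78 = 9,518.83, so 9,519 tiles.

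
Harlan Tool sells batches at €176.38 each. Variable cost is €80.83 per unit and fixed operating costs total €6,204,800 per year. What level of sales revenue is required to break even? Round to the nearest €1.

€11,453,717

Contribution margin per unit = €176.38 − €80.83 = €95.55, a CM ratio of €95.55 ÷ €176.38 = 0.5417.
Break-even revenue = fixed costs × price ÷ CM = €6,204,800 × €176.38 ÷ €95.55 = €11,453,717.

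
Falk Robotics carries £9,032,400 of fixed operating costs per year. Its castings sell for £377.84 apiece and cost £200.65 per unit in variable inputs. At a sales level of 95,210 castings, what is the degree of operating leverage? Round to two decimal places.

Contribution at this volume is 95,210 × £177.19 = £16,870,259.90.
Subtracting fixed costs: EBIT = £16,870,259.90 − £9,032,400 = £7,837,859.90.
DOL = contribution ÷ EBIT = £16,870,259.90 ÷ £7,837,859.90 = 2.1524.

2.15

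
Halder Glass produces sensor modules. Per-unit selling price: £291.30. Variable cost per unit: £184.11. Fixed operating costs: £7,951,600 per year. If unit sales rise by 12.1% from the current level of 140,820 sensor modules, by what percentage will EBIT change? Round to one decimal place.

Total contribution margin = 140,820 × £107.19 = £15,094,495.80.
Subtracting fixed costs: EBIT = £15,094,495.80 − £7,951,600 = £7,142,895.80.
DOL = contribution ÷ EBIT = £15,094,495.80 ÷ £7,142,895.80 = 2.1132.
%ΔEBIT = DOL × %ΔSales = 2.1132 × +12.1% = +25.6%.

+25.6%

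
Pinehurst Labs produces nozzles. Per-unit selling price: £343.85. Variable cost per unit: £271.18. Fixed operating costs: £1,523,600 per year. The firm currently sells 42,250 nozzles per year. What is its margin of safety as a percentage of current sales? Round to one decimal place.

Each unit contributes £343.85 − £271.18 = £72.67. Break-even units = £1,523,600 ÷ £72.67 = 20,966.01; break-even revenue = 20,966.01 × £343.85 = £7,209,162.79.
Actual sales revenue = 42,250 × £343.85 = £14,527,662.50.
Margin of safety = (£14,527,662.50 − £7,209,162.79) ÷ £14,527,662.50 = 50.4%.

50.4%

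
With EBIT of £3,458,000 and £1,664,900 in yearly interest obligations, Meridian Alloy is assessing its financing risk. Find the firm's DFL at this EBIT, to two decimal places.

Interest = £1,664,900.00.
Degree of financial leverage = EBIT / (EBIT − interest) = £3,458,000 / £1,793,100.00 = 1.9285.

1.93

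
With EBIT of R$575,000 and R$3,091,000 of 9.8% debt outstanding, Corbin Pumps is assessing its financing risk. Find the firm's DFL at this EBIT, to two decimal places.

2.11

Interest = R$302,918.00.
DFL = EBIT ÷ (EBIT − I) = R$575,000 ÷ (R$575,000 − R$302,918.00) = R$575,000 ÷ R$272,082.00 = 2.1133.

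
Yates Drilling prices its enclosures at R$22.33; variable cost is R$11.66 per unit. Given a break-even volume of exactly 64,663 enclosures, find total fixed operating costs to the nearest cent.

R$689,954.21

Each unit contributes R$22.33 − R$11.66 = R$10.67.
Since BE = FC / CM, FC = 64,663 × R$10.67 = R$689,954.21.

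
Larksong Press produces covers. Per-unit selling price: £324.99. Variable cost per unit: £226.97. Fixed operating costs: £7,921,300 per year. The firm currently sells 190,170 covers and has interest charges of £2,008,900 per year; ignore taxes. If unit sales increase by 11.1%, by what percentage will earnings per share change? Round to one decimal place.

+23.8%

At 190,170 units, contribution = 190,170 × £98.02 = £18,640,463.40.
EBIT = £18,640,463.40 − £7,921,300 = £10,719,163.40.
After interest of £2,008,900.00, pre-tax earnings = £8,710,263.40.
DCL = total CM / (EBIT − I) = £18,640,463.40 / £8,710,263.40 = 2.1401.
EPS therefore changes by 2.1401 × (+11.1%) = +23.8%.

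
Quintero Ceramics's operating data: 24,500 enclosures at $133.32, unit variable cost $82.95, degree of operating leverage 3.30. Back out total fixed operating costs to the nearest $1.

Contribution at this volume is 24,500 × $50.37 = $1,234,065.00.
Since DOL = CM ÷ EBIT, EBIT = $1,234,065.00 ÷ 3.30 = $373,959.09.
Fixed costs = CM − EBIT = $1,234,065.00 − $373,959.09 = $860,106.

$860,106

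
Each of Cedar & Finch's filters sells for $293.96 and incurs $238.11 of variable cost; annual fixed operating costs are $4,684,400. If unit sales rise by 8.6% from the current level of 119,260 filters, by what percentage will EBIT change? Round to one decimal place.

+29.0%

At 119,260 units, contribution = 119,260 × $55.85 = $6,660,671.00.
EBIT = $6,660,671.00 − $4,684,400 = $1,976,271.00.
So DOL = total CM / EBIT = $6,660,671.00 / $1,976,271.00 = 3.3703.
%ΔEBIT = DOL × %ΔSales = 3.3703 × +8.6% = +29.0%.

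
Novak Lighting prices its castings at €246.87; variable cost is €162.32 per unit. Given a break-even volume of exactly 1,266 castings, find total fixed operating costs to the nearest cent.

€107,040.30

Unit CM = price − variable cost = €246.87 − €162.32 = €84.55.
Fixed costs = break-even units × CM = 1,266 × €84.55 = €107,040.30.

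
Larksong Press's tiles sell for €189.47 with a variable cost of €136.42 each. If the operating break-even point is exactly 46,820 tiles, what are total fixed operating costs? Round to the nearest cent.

Each unit contributes €189.47 − €136.42 = €53.05.
Since BE = FC / CM, FC = 46,820 × €53.05 = €2,483,801.00.

€2,483,801.00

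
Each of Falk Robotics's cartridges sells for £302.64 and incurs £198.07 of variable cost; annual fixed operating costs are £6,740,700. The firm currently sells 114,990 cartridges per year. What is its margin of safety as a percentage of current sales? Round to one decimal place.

Contribution margin per unit = £302.64 − £198.07 = £104.57. Break-even units = £6,740,700 ÷ £104.57 = 64,461.13; break-even revenue = 64,461.13 × £302.64 = £19,508,515.33.
Actual sales revenue = 114,990 × £302.64 = £34,800,573.60.
Margin of safety = (£34,800,573.60 − £19,508,515.33) ÷ £34,800,573.60 = 43.9%.

43.9%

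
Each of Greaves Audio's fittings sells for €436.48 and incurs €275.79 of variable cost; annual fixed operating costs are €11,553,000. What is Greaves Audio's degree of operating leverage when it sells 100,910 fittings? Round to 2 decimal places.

3.48

Total contribution margin = 100,910 × €160.69 = €16,215,227.90.
EBIT = €16,215,227.90 − €11,553,000 = €4,662,227.90.
Degree of operating leverage = €16,215,227.90 / €4,662,227.90 = 3.4780.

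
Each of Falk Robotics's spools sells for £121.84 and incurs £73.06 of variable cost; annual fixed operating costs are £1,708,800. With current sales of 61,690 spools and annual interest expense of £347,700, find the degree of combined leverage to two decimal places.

Contribution at this volume is 61,690 × £48.78 = £3,009,238.20.
Subtracting fixed costs: EBIT = £3,009,238.20 − £1,708,800 = £1,300,438.20. Interest = £347,700.00, so EBIT − I = £952,738.20.
DCL = contribution ÷ (EBIT − I) = £3,009,238.20 ÷ £952,738.20 = 3.1585.

3.16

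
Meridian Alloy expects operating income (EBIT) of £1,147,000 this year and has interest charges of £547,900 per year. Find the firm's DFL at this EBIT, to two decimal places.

1.91

Annual interest charges come to £547,900.00.
DFL = EBIT ÷ (EBIT − I) = £1,147,000 ÷ (£1,147,000 − £547,900.00) = £1,147,000 ÷ £599,100.00 = 1.9145.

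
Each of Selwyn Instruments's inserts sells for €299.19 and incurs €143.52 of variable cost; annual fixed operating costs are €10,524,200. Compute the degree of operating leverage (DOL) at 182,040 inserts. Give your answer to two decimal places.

At 182,040 units, contribution = 182,040 × €155.67 = €28,338,166.80.
Operating income = contribution − fixed costs = €28,338,166.80 − €10,524,200 = €17,813,966.80.
So DOL = total CM / EBIT = €28,338,166.80 / €17,813,966.80 = 1.5908.

1.59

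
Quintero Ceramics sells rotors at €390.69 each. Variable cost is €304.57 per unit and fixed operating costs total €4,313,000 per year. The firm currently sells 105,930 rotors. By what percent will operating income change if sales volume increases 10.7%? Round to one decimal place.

+20.3%

Total contribution margin = 105,930 × €86.12 = €9,122,691.60.
Subtracting fixed costs: EBIT = €9,122,691.60 − €4,313,000 = €4,809,691.60.
DOL = contribution ÷ EBIT = €9,122,691.60 ÷ €4,809,691.60 = 1.8967.
Operating income changes by 1.8967 × +10.7% = +20.3%.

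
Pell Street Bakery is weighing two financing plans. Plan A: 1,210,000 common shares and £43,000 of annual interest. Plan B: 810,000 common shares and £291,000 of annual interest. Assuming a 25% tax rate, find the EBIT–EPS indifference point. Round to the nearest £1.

Set EPS_A = EPS_B: (EBIT − £43,000)(1 − 0.25) ÷ 1,210,000 = (EBIT − £291,000)(1 − 0.25) ÷ 810,000.
Cancelling (1 − t) and cross-multiplying: 810,000·(EBIT − 43,000) = 1,210,000·(EBIT − 291,000).
Solving, EBIT = (291,000·1,210,000 − 43,000·810,000) / (1,210,000 − 810,000) = 317,280,000,000 / 400,000 = 793,200.00.

£793,200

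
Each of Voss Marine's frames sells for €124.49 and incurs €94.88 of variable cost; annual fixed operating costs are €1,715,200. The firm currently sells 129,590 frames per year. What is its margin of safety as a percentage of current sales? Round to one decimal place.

Each unit contributes €124.49 − €94.88 = €29.61. Break-even units = €1,715,200 ÷ €29.61 = 57,926.38; break-even revenue = 57,926.38 × €124.49 = €7,211,254.58.
Current sales = 129,590 × €124.49 = €16,132,659.10.
Margin of safety = (€16,132,659.10 − €7,211,254.58) ÷ €16,132,659.10 = 55.3%.

55.3%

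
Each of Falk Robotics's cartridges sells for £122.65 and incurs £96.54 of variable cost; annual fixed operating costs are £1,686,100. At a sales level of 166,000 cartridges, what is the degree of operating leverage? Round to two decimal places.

1.64

Contribution at this volume is 166,000 × £26.11 = £4,334,260.00.
EBIT = £4,334,260.00 − £1,686,100 = £2,648,160.00.
Degree of operating leverage = £4,334,260.00 / £2,648,160.00 = 1.6367.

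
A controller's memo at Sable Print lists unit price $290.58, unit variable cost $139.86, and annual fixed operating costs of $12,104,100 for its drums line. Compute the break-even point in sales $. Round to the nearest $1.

$23,336,049

CM per unit = $290.58 − $139.86 = $150.72; CM ratio = $150.72 / $290.58 = 0.5187.
Break-even revenue = fixed costs × price ÷ CM = $12,104,100 × $290.58 ÷ $150.72 = $23,336,049.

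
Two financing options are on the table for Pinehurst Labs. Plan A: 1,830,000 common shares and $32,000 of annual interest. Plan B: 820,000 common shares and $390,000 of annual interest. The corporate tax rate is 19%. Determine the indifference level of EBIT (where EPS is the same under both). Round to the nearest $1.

Set EPS_A = EPS_B: (EBIT − $32,000)(1 − 0.19) ÷ 1,830,000 = (EBIT − $390,000)(1 − 0.19) ÷ 820,000.
The (1 − t) factor cancels: (EBIT − 32,000) × 820,000 = (EBIT − 390,000) × 1,830,000.
EBIT × (1,830,000 − 820,000) = 390,000 × 1,830,000 − 32,000 × 820,000 = 687,460,000,000, so EBIT = 687,460,000,000 ÷ 1,010,000 = 680,653.47.

$680,653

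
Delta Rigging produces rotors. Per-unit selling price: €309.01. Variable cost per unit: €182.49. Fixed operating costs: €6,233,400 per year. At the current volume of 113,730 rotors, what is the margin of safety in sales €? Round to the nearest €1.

€19,919,372

Unit CM = price − variable cost = €309.01 − €182.49 = €126.52. Break-even units = €6,233,400 ÷ €126.52 = 49,268.10; break-even revenue = 49,268.10 × €309.01 = €15,224,335.55.
Actual sales revenue = 113,730 × €309.01 = €35,143,707.30.
Margin of safety = €35,143,707.30 − €15,224,335.55 = €19,919,372.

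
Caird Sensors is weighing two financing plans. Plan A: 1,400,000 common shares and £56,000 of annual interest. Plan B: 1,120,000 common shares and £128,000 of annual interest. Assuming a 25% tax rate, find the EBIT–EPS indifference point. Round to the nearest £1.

Set EPS_A = EPS_B: (EBIT − £56,000)(1 − 0.25) ÷ 1,400,000 = (EBIT − £128,000)(1 − 0.25) ÷ 1,120,000.
The (1 − t) factor cancels: (EBIT − 56,000) × 1,120,000 = (EBIT − 128,000) × 1,400,000.
Solving, EBIT = (128,000·1,400,000 − 56,000·1,120,000) / (1,400,000 − 1,120,000) = 116,480,000,000 / 280,000 = 416,000.00.

£416,000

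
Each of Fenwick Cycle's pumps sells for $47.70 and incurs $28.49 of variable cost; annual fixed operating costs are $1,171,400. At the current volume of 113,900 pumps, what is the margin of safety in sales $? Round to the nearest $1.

Contribution margin per unit = $47.70 − $28.49 = $19.21. Break-even units = $1,171,400 ÷ $19.21 = 60,978.66; break-even revenue = 60,978.66 × $47.70 = $2,908,681.94.
Current sales = 113,900 × $47.70 = $5,433,030.00.
Margin of safety = $5,433,030.00 − $2,908,681.94 = $2,524,348.

$2,524,348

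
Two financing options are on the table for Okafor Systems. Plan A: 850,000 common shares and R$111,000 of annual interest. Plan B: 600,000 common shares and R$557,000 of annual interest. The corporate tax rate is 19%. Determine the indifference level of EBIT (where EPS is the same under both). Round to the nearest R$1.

At indifference, (EBIT − 111,000)(1 − t)/850,000 = (EBIT − 557,000)(1 − t)/600,000.
Cancelling (1 − t) and cross-multiplying: 600,000·(EBIT − 111,000) = 850,000·(EBIT − 557,000).
EBIT × (850,000 − 600,000) = 557,000 × 850,000 − 111,000 × 600,000 = 406,850,000,000, so EBIT = 406,850,000,000 ÷ 250,000 = 1,627,400.00.

R$1,627,400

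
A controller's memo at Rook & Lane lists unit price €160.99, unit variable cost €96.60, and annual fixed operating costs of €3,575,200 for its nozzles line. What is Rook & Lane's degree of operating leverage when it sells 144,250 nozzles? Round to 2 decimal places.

At 144,250 units, contribution = 144,250 × €64.39 = €9,288,257.50.
Operating income = contribution − fixed costs = €9,288,257.50 − €3,575,200 = €5,713,057.50.
DOL = contribution ÷ EBIT = €9,288,257.50 ÷ €5,713,057.50 = 1.6258.

1.63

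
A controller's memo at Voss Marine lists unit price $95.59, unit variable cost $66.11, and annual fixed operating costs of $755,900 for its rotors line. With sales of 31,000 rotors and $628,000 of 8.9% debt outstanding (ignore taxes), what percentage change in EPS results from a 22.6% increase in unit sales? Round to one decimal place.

+202.3%

At 31,000 units, contribution = 31,000 × $29.48 = $913,880.00.
Subtracting fixed costs: EBIT = $913,880.00 − $755,900 = $157,980.00.
Interest = $55,892.00, so EBIT − I = $102,088.00.
DCL = total CM / (EBIT − I) = $913,880.00 / $102,088.00 = 8.9519.
EPS therefore changes by 8.9519 × (+22.6%) = +202.3%.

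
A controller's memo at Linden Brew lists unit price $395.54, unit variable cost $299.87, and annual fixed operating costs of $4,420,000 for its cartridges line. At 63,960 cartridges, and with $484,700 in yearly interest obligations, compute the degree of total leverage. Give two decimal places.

Total contribution margin = 63,960 × $95.67 = $6,119,053.20.
EBIT = $6,119,053.20 − $4,420,000 = $1,699,053.20. Interest = $484,700.00.
DOL = $6,119,053.20 ÷ $1,699,053.20 = 3.6014; DFL = $1,699,053.20 ÷ $1,214,353.20 = 1.3991.
DCL = DOL × DFL = 3.6014 × 1.3991 = 5.0387.

5.04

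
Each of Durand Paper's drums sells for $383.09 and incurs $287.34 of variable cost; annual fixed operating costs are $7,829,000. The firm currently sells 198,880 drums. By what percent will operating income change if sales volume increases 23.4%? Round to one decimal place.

+39.7%

At 198,880 units, contribution = 198,880 × $95.75 = $19,042,760.00.
Operating income = contribution − fixed costs = $19,042,760.00 − $7,829,000 = $11,213,760.00.
DOL = contribution ÷ EBIT = $19,042,760.00 ÷ $11,213,760.00 = 1.6982.
So EBIT moves 1.6982 × (+23.4%) = +39.7%.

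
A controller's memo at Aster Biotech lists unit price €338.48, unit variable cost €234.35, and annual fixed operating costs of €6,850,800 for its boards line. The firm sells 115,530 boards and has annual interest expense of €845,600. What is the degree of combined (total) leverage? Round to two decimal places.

2.78

At 115,530 units, contribution = 115,530 × €104.13 = €12,030,138.90.
Subtracting fixed costs: EBIT = €12,030,138.90 − €6,850,800 = €5,179,338.90. Interest = €845,600.00.
DOL = €12,030,138.90 ÷ €5,179,338.90 = 2.3227; DFL = €5,179,338.90 ÷ €4,333,738.90 = 1.1951.
Combined leverage = 2.3227 × 1.1951 = 2.7759.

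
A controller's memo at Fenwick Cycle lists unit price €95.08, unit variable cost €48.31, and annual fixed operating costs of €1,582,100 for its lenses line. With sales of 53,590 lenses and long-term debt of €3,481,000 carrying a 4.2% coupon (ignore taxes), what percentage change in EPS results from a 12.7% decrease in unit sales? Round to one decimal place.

-40.9%

Total contribution margin = 53,590 × €46.77 = €2,506,404.30.
Subtracting fixed costs: EBIT = €2,506,404.30 − €1,582,100 = €924,304.30.
After interest of €146,202.00, pre-tax earnings = €778,102.30.
DCL = total CM / (EBIT − I) = €2,506,404.30 / €778,102.30 = 3.2212.
EPS therefore changes by 3.2212 × (-12.7%) = -40.9%.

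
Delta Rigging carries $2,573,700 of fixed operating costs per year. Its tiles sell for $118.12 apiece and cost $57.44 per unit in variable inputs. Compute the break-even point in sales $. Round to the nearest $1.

Contribution margin per unit = $118.12 − $57.44 = $60.68, a CM ratio of $60.68 ÷ $118.12 = 0.5137.
Break-even revenue = fixed costs × price ÷ CM = $2,573,700 × $118.12 ÷ $60.68 = $5,009,978.

$5,009,978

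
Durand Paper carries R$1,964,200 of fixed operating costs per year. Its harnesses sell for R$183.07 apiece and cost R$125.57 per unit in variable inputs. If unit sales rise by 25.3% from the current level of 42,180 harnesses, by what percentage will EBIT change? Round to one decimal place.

+133.1%

Total contribution margin = 42,180 × R$57.50 = R$2,425,350.00.
Operating income = contribution − fixed costs = R$2,425,350.00 − R$1,964,200 = R$461,150.00.
DOL = contribution ÷ EBIT = R$2,425,350.00 ÷ R$461,150.00 = 5.2594.
So EBIT moves 5.2594 × (+25.3%) = +133.1%.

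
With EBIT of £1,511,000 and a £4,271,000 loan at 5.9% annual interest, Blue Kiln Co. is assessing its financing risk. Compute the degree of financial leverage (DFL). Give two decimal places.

1.20

Interest = £251,989.00.
Degree of financial leverage = EBIT / (EBIT − interest) = £1,511,000 / £1,259,011.00 = 1.2001.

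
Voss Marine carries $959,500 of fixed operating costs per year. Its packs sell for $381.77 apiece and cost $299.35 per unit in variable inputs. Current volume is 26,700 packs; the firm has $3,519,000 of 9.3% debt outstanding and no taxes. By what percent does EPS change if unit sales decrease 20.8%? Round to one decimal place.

Contribution at this volume is 26,700 × $82.42 = $2,200,614.00.
EBIT = $2,200,614.00 − $959,500 = $1,241,114.00.
Interest = $327,267.00, so EBIT − I = $913,847.00.
Degree of combined leverage = contribution ÷ (EBIT − I) = $2,200,614.00 ÷ $913,847.00 = 2.4081.
%ΔEPS = DCL × %ΔSales = 2.4081 × -20.8% = -50.1%.

-50.1%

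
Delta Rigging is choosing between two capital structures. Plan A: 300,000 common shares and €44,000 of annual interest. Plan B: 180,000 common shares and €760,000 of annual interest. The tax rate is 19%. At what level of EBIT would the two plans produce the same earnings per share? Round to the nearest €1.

Set EPS_A = EPS_B: (EBIT − €44,000)(1 − 0.19) ÷ 300,000 = (EBIT − €760,000)(1 − 0.19) ÷ 180,000.
Cancelling (1 − t) and cross-multiplying: 180,000·(EBIT − 44,000) = 300,000·(EBIT − 760,000).
Solving, EBIT = (760,000·300,000 − 44,000·180,000) / (300,000 − 180,000) = 220,080,000,000 / 120,000 = 1,834,000.00.

€1,834,000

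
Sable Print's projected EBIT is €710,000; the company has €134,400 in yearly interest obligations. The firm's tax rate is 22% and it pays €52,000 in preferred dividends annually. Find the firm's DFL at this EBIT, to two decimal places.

1.40

Interest = €134,400.00.
Preferred dividends grossed up pre-tax: €52,000 / (1 − 0.22) = €66,666.67.
DFL = EBIT ÷ [EBIT − I − D_p/(1−t)] = €710,000 ÷ [€710,000 − €134,400.00 − €66,666.67] = €710,000 ÷ €508,933.33 = 1.3951.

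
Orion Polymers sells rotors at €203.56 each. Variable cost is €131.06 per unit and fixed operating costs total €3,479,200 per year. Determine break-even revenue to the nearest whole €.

€9,768,634

CM per unit = €203.56 − €131.06 = €72.50; CM ratio = €72.50 / €203.56 = 0.3562.
Break-even sales = FC ÷ CM ratio = €3,479,200 × €203.56 / €72.50 = €9,768,634.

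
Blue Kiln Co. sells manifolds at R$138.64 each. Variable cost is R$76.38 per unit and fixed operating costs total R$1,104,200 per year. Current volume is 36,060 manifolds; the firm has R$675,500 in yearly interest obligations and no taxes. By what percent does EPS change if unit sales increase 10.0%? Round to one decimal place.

Total contribution margin = 36,060 × R$62.26 = R$2,245,095.60.
Operating income = contribution − fixed costs = R$2,245,095.60 − R$1,104,200 = R$1,140,895.60.
After interest of R$675,500.00, pre-tax earnings = R$465,395.60.
DCL = total CM / (EBIT − I) = R$2,245,095.60 / R$465,395.60 = 4.8241.
%ΔEPS = DCL × %ΔSales = 4.8241 × +10.0% = +48.2%.

+48.2%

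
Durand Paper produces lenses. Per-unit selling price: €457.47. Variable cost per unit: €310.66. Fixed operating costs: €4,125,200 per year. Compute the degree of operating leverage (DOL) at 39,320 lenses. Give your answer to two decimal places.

At 39,320 units, contribution = 39,320 × €146.81 = €5,772,569.20.
Operating income = contribution − fixed costs = €5,772,569.20 − €4,125,200 = €1,647,369.20.
So DOL = total CM / EBIT = €5,772,569.20 / €1,647,369.20 = 3.5041.

3.50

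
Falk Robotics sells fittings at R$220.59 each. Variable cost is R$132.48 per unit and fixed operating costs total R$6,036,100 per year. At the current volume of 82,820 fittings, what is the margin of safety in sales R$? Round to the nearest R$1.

Unit CM = price − variable cost = R$220.59 − R$132.48 = R$88.11. Break-even units = R$6,036,100 ÷ R$88.11 = 68,506.41; break-even revenue = 68,506.41 × R$220.59 = R$15,111,829.52.
Current sales = 82,820 × R$220.59 = R$18,269,263.80.
Margin of safety = R$18,269,263.80 − R$15,111,829.52 = R$3,157,434.

R$3,157,434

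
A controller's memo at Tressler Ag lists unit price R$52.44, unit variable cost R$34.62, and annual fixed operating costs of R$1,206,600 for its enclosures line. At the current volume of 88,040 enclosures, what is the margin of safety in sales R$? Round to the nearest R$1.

Unit CM = price − variable cost = R$52.44 − R$34.62 = R$17.82. Break-even units = R$1,206,600 ÷ R$17.82 = 67,710.44; break-even revenue = 67,710.44 × R$52.44 = R$3,550,735.35.
Current sales = 88,040 × R$52.44 = R$4,616,817.60.
Margin of safety = R$4,616,817.60 − R$3,550,735.35 = R$1,066,082.

R$1,066,082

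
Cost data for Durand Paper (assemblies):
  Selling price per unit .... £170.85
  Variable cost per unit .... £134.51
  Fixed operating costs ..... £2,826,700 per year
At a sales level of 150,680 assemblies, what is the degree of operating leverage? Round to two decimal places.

2.07

Total contribution margin = 150,680 × £36.34 = £5,475,711.20.
EBIT = £5,475,711.20 − £2,826,700 = £2,649,011.20.
Degree of operating leverage = £5,475,711.20 / £2,649,011.20 = 2.0671.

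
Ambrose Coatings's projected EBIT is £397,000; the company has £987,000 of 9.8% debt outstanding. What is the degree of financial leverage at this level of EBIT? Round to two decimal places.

1.32

Annual interest charges come to £96,726.00.
Degree of financial leverage = EBIT / (EBIT − interest) = £397,000 / £300,274.00 = 1.3221.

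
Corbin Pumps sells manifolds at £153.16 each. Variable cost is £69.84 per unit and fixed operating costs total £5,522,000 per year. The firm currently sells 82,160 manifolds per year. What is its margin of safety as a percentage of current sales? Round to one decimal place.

Each unit contributes £153.16 − £69.84 = £83.32. Break-even units = £5,522,000 ÷ £83.32 = 66,274.60; break-even revenue = 66,274.60 × £153.16 = £10,150,618.34.
Current sales = 82,160 × £153.16 = £12,583,625.60.
Margin of safety = (£12,583,625.60 − £10,150,618.34) ÷ £12,583,625.60 = 19.3%.

19.3%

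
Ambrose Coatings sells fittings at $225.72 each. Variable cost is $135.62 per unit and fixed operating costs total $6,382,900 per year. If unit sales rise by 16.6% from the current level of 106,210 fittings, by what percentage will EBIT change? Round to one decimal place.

Total contribution margin = 106,210 × $90.10 = $9,569,521.00.
Operating income = contribution − fixed costs = $9,569,521.00 − $6,382,900 = $3,186,621.00.
Degree of operating leverage = $9,569,521.00 / $3,186,621.00 = 3.0030.
Operating income changes by 3.0030 × +16.6% = +49.9%.

+49.9%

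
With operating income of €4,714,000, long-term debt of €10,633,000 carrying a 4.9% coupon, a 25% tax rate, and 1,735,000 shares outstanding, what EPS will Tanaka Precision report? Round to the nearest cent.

€1.81

Interest = €521,017.00, so EBT = €4,714,000 − €521,017.00 = €4,192,983.00.
After tax at 25%: net income = €4,192,983.00 × 0.75 = €3,144,737.25.
Per share: €3,144,737.25 / 1,735,000 shares = €1.81.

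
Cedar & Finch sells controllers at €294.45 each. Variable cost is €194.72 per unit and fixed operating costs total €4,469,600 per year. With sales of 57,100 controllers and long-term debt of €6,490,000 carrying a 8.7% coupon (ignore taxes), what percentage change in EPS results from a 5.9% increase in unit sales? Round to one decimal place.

+50.9%

Total contribution margin = 57,100 × €99.73 = €5,694,583.00.
Subtracting fixed costs: EBIT = €5,694,583.00 − €4,469,600 = €1,224,983.00.
Interest = €564,630.00, so EBIT − I = €660,353.00.
DCL = total CM / (EBIT − I) = €5,694,583.00 / €660,353.00 = 8.6235.
%ΔEPS = DCL × %ΔSales = 8.6235 × +5.9% = +50.9%.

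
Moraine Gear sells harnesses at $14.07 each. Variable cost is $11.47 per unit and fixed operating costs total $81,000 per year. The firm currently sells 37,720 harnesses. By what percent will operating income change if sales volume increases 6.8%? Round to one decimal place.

Total contribution margin = 37,720 × $2.60 = $98,072.00.
Operating income = contribution − fixed costs = $98,072.00 − $81,000 = $17,072.00.
DOL = contribution ÷ EBIT = $98,072.00 ÷ $17,072.00 = 5.7446.
Operating income changes by 5.7446 × +6.8% = +39.1%.

+39.1%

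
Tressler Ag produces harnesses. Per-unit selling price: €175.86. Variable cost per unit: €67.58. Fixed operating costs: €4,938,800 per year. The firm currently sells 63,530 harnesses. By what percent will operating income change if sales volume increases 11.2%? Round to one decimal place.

Total contribution margin = 63,530 × €108.28 = €6,879,028.40.
Operating income = contribution − fixed costs = €6,879,028.40 − €4,938,800 = €1,940,228.40.
Degree of operating leverage = €6,879,028.40 / €1,940,228.40 = 3.5455.
Operating income changes by 3.5455 × +11.2% = +39.7%.

+39.7%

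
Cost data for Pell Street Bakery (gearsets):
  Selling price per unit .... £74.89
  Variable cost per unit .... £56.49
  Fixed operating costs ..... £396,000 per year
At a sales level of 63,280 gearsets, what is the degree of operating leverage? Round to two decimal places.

1.52

Total contribution margin = 63,280 × £18.40 = £1,164,352.00.
Operating income = contribution − fixed costs = £1,164,352.00 − £396,000 = £768,352.00.
DOL = contribution ÷ EBIT = £1,164,352.00 ÷ £768,352.00 = 1.5154.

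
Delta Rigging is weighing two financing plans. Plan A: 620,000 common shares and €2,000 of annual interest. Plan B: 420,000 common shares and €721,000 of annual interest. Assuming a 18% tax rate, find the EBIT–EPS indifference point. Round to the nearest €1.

€2,230,900

At indifference, (EBIT − 2,000)(1 − t)/620,000 = (EBIT − 721,000)(1 − t)/420,000.
Cancelling (1 − t) and cross-multiplying: 420,000·(EBIT − 2,000) = 620,000·(EBIT − 721,000).
Solving, EBIT = (721,000·620,000 − 2,000·420,000) / (620,000 − 420,000) = 446,180,000,000 / 200,000 = 2,230,900.00.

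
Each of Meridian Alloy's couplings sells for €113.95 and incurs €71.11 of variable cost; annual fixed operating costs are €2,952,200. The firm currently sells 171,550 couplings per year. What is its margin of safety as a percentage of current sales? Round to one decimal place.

59.8%

Contribution margin per unit = €113.95 − €71.11 = €42.84. Break-even units = €2,952,200 ÷ €42.84 = 68,912.23; break-even revenue = 68,912.23 × €113.95 = €7,852,548.79.
Actual sales revenue = 171,550 × €113.95 = €19,548,122.50.
Margin of safety = (€19,548,122.50 − €7,852,548.79) ÷ €19,548,122.50 = 59.8%.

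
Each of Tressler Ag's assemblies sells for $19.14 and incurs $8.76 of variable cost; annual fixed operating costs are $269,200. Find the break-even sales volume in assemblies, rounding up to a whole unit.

25,935 assemblies

Each unit contributes $19.14 − $8.76 = $10.38.
Units to break even: $269,200 ÷ $10.38 = 25,934.49, rounded up to 25,935.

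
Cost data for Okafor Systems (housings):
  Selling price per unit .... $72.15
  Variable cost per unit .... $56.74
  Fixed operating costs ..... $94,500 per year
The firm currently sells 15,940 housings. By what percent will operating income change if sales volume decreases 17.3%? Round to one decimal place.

Contribution at this volume is 15,940 × $15.41 = $245,635.40.
Operating income = contribution − fixed costs = $245,635.40 − $94,500 = $151,135.40.
So DOL = total CM / EBIT = $245,635.40 / $151,135.40 = 1.6253.
%ΔEBIT = DOL × %ΔSales = 1.6253 × -17.3% = -28.1%.

-28.1%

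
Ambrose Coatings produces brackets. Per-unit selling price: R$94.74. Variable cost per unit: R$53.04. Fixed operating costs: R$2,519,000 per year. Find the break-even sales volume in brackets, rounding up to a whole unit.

60,408 brackets

Unit CM = price − variable cost = R$94.74 − R$53.04 = R$41.70.
Units to break even: R$2,519,000 ÷ R$41.70 = 60,407.67, rounded up to 60,408.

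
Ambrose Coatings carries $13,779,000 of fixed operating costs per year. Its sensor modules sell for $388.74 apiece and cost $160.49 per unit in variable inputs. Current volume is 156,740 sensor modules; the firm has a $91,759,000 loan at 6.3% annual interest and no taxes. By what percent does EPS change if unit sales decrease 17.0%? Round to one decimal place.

-37.5%

At 156,740 units, contribution = 156,740 × $228.25 = $35,775,905.00.
EBIT = $35,775,905.00 − $13,779,000 = $21,996,905.00.
Interest = $5,780,817.00, so EBIT − I = $16,216,088.00.
DCL = total CM / (EBIT − I) = $35,775,905.00 / $16,216,088.00 = 2.2062.
%ΔEPS = DCL × %ΔSales = 2.2062 × -17.0% = -37.5%.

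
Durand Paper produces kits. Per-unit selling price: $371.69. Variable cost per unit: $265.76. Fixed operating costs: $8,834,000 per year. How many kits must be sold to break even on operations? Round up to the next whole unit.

83,395 kits

Each unit contributes $371.69 − $265.76 = $105.93.
Break-even Q = $8,834,000 / $105.93 = 83,394.69 → 83,395 kits.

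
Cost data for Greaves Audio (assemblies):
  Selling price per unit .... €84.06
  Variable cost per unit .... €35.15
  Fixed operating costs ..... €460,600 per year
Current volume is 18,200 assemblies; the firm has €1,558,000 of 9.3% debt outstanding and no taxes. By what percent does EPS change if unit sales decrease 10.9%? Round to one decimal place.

Total contribution margin = 18,200 × €48.91 = €890,162.00.
Operating income = contribution − fixed costs = €890,162.00 − €460,600 = €429,562.00.
After interest of €144,894.00, pre-tax earnings = €284,668.00.
Degree of combined leverage = contribution ÷ (EBIT − I) = €890,162.00 ÷ €284,668.00 = 3.1270.
%ΔEPS = DCL × %ΔSales = 3.1270 × -10.9% = -34.1%.

-34.1%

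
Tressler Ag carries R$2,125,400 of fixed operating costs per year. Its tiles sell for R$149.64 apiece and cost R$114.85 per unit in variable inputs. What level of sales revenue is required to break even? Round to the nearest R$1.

R$9,141,847

Contribution margin per unit = R$149.64 − R$114.85 = R$34.79, a CM ratio of R$34.79 ÷ R$149.64 = 0.2325.
Break-even revenue = fixed costs × price ÷ CM = R$2,125,400 × R$149.64 ÷ R$34.79 = R$9,141,847.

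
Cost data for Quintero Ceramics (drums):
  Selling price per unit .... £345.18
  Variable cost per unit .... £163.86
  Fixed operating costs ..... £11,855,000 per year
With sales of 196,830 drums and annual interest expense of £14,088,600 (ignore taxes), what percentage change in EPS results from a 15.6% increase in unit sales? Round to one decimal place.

Contribution at this volume is 196,830 × £181.32 = £35,689,215.60.
Operating income = contribution − fixed costs = £35,689,215.60 − £11,855,000 = £23,834,215.60.
Interest = £14,088,600.00, so EBIT − I = £9,745,615.60.
Degree of combined leverage = contribution ÷ (EBIT − I) = £35,689,215.60 ÷ £9,745,615.60 = 3.6621.
%ΔEPS = DCL × %ΔSales = 3.6621 × +15.6% = +57.1%.

+57.1%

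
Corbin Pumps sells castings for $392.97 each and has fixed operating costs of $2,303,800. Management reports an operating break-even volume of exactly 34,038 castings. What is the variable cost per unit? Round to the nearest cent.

$325.29

Contribution per unit must be FC / Q = $2,303,800 / 34,038 = $67.6832.
Hence VC = price − CM = $392.97 − $67.6832 = $325.29.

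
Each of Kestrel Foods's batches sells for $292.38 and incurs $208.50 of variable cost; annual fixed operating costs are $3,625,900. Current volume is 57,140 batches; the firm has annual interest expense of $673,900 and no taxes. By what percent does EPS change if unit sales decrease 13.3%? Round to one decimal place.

Contribution at this volume is 57,140 × $83.88 = $4,792,903.20.
EBIT = $4,792,903.20 − $3,625,900 = $1,167,003.20.
Interest = $673,900.00, so EBIT − I = $493,103.20.
Degree of combined leverage = contribution ÷ (EBIT − I) = $4,792,903.20 ÷ $493,103.20 = 9.7199.
EPS therefore changes by 9.7199 × (-13.3%) = -129.3%.

-129.3%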